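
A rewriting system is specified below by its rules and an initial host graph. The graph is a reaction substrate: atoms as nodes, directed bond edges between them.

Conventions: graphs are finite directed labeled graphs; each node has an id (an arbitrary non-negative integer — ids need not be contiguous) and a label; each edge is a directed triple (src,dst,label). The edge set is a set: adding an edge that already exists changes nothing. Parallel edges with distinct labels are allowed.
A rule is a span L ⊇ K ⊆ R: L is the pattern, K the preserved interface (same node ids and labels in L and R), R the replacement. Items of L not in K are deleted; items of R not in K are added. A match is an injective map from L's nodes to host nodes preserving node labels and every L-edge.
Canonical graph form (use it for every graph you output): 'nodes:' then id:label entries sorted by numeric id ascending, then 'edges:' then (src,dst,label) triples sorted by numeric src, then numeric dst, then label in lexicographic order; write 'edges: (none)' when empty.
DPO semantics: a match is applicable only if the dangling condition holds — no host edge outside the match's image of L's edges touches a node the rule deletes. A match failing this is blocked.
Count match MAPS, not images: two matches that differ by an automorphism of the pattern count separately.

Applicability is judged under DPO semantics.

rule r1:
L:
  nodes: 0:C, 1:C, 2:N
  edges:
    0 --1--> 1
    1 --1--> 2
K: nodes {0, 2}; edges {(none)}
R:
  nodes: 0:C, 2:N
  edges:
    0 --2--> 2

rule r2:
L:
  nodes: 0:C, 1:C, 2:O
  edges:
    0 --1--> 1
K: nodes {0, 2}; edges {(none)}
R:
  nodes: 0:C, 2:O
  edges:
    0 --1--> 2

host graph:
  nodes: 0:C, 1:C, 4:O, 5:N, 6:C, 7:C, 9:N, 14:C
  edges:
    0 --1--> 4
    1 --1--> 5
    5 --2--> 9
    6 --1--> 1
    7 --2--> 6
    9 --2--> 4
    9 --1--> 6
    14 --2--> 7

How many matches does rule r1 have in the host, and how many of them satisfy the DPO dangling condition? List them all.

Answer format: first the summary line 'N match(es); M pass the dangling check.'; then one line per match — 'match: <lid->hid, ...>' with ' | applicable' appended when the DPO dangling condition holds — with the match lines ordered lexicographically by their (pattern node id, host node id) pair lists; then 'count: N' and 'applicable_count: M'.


1 match(es); 1 pass the dangling check.
match: 0->6, 1->1, 2->5 | applicable
count: 1
applicable_count: 1


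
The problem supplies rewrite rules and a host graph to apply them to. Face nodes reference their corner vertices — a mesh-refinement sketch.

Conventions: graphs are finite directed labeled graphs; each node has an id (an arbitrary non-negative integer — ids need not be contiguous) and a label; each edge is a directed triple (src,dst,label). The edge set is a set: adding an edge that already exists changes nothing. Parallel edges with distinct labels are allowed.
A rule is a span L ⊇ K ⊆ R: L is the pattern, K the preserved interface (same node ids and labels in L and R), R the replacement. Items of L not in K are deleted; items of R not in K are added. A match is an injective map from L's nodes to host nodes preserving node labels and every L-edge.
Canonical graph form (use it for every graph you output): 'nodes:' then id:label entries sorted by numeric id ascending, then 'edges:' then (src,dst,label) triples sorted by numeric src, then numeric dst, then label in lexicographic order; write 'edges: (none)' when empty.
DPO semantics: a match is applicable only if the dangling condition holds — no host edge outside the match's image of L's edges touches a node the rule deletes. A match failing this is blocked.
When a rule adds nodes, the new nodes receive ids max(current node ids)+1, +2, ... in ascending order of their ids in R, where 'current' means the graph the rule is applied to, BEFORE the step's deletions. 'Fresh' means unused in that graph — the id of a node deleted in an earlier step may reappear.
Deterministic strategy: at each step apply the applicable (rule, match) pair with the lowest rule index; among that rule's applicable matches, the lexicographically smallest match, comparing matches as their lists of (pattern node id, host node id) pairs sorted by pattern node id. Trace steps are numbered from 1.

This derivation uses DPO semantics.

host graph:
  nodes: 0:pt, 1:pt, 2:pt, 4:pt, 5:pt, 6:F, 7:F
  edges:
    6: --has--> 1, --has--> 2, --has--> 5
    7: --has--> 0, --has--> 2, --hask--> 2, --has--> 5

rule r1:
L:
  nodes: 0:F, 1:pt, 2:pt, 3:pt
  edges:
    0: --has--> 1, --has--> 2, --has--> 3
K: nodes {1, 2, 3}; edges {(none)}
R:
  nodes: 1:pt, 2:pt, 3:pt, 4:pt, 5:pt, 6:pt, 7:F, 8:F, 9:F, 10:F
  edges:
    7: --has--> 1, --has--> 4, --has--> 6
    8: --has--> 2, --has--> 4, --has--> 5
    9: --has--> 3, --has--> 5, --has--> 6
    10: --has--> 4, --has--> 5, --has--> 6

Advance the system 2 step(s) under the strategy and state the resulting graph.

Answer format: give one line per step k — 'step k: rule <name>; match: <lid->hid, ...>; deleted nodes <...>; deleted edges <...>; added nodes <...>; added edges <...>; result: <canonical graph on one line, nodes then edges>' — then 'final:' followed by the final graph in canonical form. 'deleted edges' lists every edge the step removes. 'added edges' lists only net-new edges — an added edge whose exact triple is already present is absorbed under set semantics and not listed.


step 1: rule r1; match: 0->6, 1->1, 2->2, 3->5; deleted nodes 6; deleted edges (6,1,has); (6,2,has); (6,5,has); added nodes 8, 9, 10, 11, 12, 13, 14; added edges (11,1,has); (11,8,has); (11,10,has); (12,2,has); (12,8,has); (12,9,has); (13,5,has); (13,9,has); (13,10,has); (14,8,has); (14,9,has); (14,10,has); result: nodes: 0:pt, 1:pt, 2:pt, 4:pt, 5:pt, 7:F, 8:pt, 9:pt, 10:pt, 11:F, 12:F, 13:F, 14:F edges: (7,0,has); (7,2,has); (7,2,hask); (7,5,has); (11,1,has); (11,8,has); (11,10,has); (12,2,has); (12,8,has); (12,9,has); (13,5,has); (13,9,has); (13,10,has); (14,8,has); (14,9,has); (14,10,has)
step 2: rule r1; match: 0->11, 1->1, 2->8, 3->10; deleted nodes 11; deleted edges (11,1,has); (11,8,has); (11,10,has); added nodes 15, 16, 17, 18, 19, 20, 21; added edges (18,1,has); (18,15,has); (18,17,has); (19,8,has); (19,15,has); (19,16,has); (20,10,has); (20,16,has); (20,17,has); (21,15,has); (21,16,has); (21,17,has); result: nodes: 0:pt, 1:pt, 2:pt, 4:pt, 5:pt, 7:F, 8:pt, 9:pt, 10:pt, 12:F, 13:F, 14:F, 15:pt, 16:pt, 17:pt, 18:F, 19:F, 20:F, 21:F edges: (7,0,has); (7,2,has); (7,2,hask); (7,5,has); (12,2,has); (12,8,has); (12,9,has); (13,5,has); (13,9,has); (13,10,has); (14,8,has); (14,9,has); (14,10,has); (18,1,has); (18,15,has); (18,17,has); (19,8,has); (19,15,has); (19,16,has); (20,10,has); (20,16,has); (20,17,has); (21,15,has); (21,16,has); (21,17,has)
final:
nodes: 0:pt, 1:pt, 2:pt, 4:pt, 5:pt, 7:F, 8:pt, 9:pt, 10:pt, 12:F, 13:F, 14:F, 15:pt, 16:pt, 17:pt, 18:F, 19:F, 20:F, 21:F
edges: (7,0,has); (7,2,has); (7,2,hask); (7,5,has); (12,2,has); (12,8,has); (12,9,has); (13,5,has); (13,9,has); (13,10,has); (14,8,has); (14,9,has); (14,10,has); (18,1,has); (18,15,has); (18,17,has); (19,8,has); (19,15,has); (19,16,has); (20,10,has); (20,16,has); (20,17,has); (21,15,has); (21,16,has); (21,17,has)


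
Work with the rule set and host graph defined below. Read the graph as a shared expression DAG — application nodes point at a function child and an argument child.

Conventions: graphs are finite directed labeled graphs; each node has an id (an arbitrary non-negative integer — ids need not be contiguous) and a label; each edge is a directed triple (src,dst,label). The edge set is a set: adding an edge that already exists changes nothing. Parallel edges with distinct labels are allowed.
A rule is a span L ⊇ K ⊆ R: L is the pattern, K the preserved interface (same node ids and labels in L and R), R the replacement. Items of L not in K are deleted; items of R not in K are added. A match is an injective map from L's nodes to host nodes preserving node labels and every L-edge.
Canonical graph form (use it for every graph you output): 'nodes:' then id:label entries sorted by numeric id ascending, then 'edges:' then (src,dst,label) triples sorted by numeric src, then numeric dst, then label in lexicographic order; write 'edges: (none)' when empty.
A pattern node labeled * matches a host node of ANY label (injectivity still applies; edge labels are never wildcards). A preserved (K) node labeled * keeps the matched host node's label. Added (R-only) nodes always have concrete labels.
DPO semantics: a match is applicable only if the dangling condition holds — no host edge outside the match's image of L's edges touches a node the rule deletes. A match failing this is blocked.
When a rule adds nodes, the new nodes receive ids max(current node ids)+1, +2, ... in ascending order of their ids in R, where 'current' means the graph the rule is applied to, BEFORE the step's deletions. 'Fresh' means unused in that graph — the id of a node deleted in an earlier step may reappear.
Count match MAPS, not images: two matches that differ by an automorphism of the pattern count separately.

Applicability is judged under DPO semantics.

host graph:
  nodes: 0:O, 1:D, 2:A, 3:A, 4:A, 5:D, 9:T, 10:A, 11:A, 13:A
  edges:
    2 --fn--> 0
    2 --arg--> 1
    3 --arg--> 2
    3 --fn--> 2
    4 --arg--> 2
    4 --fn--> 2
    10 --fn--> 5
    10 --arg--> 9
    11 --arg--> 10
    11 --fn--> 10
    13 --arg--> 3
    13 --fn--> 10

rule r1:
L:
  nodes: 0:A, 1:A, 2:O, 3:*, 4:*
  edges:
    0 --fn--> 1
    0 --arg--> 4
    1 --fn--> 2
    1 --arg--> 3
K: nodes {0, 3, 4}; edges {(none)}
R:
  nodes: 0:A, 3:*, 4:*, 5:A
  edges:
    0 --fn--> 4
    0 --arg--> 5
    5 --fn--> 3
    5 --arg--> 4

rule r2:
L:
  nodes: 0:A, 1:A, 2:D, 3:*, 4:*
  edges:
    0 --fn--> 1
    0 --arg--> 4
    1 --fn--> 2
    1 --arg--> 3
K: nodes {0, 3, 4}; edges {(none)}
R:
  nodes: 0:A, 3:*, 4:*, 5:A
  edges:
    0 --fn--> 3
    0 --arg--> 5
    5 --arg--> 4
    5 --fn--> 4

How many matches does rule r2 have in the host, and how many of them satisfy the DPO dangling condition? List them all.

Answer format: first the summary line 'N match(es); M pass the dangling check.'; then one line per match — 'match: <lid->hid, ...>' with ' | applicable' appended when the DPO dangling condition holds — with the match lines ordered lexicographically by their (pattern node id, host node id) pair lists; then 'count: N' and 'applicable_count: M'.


1 match(es); 0 pass the dangling check.
match: 0->13, 1->10, 2->5, 3->9, 4->3
count: 1
applicable_count: 0


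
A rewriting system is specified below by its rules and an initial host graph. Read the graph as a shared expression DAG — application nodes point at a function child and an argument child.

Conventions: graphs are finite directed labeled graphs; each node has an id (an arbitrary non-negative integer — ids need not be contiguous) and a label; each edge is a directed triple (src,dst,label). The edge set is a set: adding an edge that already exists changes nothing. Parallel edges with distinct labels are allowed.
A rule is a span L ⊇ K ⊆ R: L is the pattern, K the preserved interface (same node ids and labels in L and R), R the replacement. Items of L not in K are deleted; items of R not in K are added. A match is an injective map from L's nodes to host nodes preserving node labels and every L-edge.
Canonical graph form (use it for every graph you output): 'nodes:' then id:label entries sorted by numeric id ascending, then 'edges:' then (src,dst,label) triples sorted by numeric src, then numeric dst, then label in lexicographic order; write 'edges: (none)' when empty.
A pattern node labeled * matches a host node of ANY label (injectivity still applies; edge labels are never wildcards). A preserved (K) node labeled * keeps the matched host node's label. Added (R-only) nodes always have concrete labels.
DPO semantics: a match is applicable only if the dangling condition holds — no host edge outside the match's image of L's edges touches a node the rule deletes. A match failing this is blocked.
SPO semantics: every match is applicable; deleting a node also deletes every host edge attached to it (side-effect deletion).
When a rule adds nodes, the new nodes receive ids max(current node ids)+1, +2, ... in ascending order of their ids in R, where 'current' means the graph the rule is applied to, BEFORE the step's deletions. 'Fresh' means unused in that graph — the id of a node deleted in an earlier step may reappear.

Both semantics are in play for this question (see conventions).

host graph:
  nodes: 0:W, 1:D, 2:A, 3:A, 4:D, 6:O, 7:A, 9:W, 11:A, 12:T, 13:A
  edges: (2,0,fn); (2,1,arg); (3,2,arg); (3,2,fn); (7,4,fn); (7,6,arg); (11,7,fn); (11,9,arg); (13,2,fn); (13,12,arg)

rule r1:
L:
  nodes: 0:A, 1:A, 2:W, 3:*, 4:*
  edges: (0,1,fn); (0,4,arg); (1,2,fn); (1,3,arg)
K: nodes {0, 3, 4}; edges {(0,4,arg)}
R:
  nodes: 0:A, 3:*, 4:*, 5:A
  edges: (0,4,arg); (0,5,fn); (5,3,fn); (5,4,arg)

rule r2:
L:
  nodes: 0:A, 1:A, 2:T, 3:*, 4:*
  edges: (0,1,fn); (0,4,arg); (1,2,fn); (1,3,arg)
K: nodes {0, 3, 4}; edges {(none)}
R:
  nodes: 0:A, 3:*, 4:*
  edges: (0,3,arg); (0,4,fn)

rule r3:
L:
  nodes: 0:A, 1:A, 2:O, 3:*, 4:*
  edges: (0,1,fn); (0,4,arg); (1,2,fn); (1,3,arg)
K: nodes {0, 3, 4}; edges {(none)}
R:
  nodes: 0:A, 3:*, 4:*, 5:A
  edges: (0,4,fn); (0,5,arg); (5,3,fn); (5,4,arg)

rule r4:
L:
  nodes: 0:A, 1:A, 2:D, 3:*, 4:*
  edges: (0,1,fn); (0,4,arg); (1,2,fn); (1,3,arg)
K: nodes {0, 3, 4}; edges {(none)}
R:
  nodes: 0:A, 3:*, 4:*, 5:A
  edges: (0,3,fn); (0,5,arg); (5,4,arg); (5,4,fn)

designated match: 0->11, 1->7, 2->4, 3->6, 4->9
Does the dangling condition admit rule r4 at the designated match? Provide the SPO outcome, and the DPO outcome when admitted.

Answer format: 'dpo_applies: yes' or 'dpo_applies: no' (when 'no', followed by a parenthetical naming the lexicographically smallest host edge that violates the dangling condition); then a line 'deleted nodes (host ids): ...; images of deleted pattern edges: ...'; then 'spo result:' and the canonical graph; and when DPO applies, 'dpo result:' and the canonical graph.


dpo_applies: yes
deleted nodes (host ids): 4, 7; images of deleted pattern edges: (7,4,fn); (7,6,arg); (11,7,fn); (11,9,arg)
spo result:
nodes: 0:W, 1:D, 2:A, 3:A, 6:O, 9:W, 11:A, 12:T, 13:A, 14:A
edges: (2,0,fn); (2,1,arg); (3,2,arg); (3,2,fn); (11,6,fn); (11,14,arg); (13,2,fn); (13,12,arg); (14,9,arg); (14,9,fn)
dpo result:
nodes: 0:W, 1:D, 2:A, 3:A, 6:O, 9:W, 11:A, 12:T, 13:A, 14:A
edges: (2,0,fn); (2,1,arg); (3,2,arg); (3,2,fn); (11,6,fn); (11,14,arg); (13,2,fn); (13,12,arg); (14,9,arg); (14,9,fn)


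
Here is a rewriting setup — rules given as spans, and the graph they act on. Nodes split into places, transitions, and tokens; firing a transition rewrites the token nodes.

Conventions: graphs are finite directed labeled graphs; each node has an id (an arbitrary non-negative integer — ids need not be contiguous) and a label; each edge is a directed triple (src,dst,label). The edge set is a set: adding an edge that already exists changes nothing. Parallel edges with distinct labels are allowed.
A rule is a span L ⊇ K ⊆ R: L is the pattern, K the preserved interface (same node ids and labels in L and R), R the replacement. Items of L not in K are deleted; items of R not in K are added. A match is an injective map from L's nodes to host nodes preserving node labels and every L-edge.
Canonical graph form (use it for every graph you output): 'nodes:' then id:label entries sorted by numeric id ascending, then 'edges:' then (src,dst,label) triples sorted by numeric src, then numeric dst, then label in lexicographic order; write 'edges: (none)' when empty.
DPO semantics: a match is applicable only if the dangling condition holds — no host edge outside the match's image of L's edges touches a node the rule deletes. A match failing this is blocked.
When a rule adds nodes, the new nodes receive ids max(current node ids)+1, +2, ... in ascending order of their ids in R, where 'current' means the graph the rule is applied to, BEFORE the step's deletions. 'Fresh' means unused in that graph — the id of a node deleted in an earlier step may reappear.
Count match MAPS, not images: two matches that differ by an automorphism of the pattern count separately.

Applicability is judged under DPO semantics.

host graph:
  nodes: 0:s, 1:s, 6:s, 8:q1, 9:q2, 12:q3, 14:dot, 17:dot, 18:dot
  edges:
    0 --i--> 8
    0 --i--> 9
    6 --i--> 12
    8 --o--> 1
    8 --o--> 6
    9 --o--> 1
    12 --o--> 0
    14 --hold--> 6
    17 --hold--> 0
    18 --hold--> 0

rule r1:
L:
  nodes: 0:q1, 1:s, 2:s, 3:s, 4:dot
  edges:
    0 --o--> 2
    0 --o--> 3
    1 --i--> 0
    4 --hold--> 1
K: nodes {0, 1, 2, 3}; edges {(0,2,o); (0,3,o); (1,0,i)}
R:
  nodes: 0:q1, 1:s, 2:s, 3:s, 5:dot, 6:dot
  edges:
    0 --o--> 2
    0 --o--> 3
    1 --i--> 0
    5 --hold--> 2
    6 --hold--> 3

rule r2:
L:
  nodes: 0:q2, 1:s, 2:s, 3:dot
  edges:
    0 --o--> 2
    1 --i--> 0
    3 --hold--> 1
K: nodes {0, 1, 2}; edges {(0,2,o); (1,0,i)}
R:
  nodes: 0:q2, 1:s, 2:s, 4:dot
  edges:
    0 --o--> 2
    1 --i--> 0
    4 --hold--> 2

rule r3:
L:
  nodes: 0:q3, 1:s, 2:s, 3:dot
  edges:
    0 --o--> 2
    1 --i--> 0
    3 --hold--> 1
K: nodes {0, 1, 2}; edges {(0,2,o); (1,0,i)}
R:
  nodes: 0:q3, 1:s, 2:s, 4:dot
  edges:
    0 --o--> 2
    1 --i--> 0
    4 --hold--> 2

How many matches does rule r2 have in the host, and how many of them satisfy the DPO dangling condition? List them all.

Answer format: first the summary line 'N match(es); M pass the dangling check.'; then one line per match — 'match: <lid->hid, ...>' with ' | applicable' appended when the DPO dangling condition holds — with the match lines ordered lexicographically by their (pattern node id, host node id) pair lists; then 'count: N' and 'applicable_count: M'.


2 match(es); 2 pass the dangling check.
match: 0->9, 1->0, 2->1, 3->17 | applicable
match: 0->9, 1->0, 2->1, 3->18 | applicable
count: 2
applicable_count: 2


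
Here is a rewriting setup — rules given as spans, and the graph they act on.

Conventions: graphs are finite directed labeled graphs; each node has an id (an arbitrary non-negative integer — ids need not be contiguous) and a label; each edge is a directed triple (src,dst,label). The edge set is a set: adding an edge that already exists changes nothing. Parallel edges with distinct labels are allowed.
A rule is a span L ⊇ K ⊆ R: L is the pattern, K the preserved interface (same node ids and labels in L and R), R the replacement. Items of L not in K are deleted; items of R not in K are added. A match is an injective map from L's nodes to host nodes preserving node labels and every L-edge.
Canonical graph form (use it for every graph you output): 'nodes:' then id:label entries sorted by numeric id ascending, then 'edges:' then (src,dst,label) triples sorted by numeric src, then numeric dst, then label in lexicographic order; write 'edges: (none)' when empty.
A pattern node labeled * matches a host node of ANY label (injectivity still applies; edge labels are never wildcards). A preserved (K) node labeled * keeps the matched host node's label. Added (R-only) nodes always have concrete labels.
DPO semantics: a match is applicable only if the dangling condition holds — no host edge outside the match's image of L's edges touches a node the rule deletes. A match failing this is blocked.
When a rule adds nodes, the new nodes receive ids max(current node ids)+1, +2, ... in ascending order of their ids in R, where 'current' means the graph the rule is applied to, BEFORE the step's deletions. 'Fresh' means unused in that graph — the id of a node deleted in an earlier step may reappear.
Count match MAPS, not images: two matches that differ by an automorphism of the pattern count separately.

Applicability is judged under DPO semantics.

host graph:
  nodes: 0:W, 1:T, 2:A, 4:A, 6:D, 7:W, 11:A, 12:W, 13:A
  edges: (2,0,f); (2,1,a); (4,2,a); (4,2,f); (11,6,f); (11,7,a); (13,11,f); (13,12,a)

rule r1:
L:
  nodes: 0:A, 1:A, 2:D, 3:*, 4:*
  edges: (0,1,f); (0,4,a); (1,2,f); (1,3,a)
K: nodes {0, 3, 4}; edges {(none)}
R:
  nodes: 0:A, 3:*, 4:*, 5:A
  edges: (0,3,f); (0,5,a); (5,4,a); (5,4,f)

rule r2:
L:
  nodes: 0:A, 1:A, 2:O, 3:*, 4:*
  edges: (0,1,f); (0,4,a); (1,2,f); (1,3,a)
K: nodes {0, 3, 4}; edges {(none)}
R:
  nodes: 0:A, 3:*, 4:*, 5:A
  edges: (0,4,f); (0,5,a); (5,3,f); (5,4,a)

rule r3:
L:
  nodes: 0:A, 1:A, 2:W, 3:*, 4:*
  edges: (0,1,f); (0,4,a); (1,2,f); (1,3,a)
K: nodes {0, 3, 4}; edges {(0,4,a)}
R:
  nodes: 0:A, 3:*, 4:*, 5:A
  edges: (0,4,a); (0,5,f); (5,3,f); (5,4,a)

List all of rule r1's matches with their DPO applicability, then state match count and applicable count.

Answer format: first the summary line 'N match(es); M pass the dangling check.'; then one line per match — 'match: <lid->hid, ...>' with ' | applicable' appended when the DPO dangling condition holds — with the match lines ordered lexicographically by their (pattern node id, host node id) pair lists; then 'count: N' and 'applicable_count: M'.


1 match(es); 1 pass the dangling check.
match: 0->13, 1->11, 2->6, 3->7, 4->12 | applicable
count: 1
applicable_count: 1


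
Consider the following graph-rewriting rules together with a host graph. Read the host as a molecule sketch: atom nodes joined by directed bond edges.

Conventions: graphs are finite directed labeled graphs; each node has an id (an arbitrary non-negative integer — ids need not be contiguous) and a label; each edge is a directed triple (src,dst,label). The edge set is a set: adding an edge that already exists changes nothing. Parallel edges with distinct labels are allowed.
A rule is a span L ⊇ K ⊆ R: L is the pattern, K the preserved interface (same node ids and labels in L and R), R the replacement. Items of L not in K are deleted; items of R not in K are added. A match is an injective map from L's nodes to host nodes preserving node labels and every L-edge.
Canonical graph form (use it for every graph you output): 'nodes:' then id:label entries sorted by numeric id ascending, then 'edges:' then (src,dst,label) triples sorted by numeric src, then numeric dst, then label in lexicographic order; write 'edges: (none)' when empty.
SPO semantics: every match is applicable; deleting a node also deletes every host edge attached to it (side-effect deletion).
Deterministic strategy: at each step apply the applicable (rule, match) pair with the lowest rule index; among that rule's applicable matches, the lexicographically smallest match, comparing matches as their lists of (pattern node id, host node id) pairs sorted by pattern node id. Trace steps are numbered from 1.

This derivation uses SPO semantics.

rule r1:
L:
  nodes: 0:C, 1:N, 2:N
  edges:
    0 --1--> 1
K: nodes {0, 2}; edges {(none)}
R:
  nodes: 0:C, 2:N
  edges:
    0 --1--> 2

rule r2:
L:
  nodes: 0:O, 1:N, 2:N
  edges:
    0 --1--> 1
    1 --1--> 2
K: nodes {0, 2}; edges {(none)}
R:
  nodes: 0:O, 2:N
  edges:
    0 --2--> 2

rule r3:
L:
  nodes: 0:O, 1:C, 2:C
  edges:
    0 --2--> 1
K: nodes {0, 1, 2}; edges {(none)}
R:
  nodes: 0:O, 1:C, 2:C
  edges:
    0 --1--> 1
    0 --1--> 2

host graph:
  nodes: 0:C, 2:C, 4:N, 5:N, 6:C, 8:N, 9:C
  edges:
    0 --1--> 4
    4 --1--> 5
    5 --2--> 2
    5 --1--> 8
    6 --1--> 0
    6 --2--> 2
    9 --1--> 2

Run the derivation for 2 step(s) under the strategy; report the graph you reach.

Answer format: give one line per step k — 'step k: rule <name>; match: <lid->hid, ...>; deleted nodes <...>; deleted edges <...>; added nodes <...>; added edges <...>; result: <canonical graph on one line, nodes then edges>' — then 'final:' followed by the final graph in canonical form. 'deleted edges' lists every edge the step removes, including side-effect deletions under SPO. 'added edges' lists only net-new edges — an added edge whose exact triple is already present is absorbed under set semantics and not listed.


step 1: rule r1; match: 0->0, 1->4, 2->5; deleted nodes 4; deleted edges (0,4,1); (4,5,1); added nodes (none); added edges (0,5,1); result: nodes: 0:C, 2:C, 5:N, 6:C, 8:N, 9:C edges: (0,5,1); (5,2,2); (5,8,1); (6,0,1); (6,2,2); (9,2,1)
step 2: rule r1; match: 0->0, 1->5, 2->8; deleted nodes 5; deleted edges (0,5,1); (5,2,2); (5,8,1); added nodes (none); added edges (0,8,1); result: nodes: 0:C, 2:C, 6:C, 8:N, 9:C edges: (0,8,1); (6,0,1); (6,2,2); (9,2,1)
final:
nodes: 0:C, 2:C, 6:C, 8:N, 9:C
edges: (0,8,1); (6,0,1); (6,2,2); (9,2,1)


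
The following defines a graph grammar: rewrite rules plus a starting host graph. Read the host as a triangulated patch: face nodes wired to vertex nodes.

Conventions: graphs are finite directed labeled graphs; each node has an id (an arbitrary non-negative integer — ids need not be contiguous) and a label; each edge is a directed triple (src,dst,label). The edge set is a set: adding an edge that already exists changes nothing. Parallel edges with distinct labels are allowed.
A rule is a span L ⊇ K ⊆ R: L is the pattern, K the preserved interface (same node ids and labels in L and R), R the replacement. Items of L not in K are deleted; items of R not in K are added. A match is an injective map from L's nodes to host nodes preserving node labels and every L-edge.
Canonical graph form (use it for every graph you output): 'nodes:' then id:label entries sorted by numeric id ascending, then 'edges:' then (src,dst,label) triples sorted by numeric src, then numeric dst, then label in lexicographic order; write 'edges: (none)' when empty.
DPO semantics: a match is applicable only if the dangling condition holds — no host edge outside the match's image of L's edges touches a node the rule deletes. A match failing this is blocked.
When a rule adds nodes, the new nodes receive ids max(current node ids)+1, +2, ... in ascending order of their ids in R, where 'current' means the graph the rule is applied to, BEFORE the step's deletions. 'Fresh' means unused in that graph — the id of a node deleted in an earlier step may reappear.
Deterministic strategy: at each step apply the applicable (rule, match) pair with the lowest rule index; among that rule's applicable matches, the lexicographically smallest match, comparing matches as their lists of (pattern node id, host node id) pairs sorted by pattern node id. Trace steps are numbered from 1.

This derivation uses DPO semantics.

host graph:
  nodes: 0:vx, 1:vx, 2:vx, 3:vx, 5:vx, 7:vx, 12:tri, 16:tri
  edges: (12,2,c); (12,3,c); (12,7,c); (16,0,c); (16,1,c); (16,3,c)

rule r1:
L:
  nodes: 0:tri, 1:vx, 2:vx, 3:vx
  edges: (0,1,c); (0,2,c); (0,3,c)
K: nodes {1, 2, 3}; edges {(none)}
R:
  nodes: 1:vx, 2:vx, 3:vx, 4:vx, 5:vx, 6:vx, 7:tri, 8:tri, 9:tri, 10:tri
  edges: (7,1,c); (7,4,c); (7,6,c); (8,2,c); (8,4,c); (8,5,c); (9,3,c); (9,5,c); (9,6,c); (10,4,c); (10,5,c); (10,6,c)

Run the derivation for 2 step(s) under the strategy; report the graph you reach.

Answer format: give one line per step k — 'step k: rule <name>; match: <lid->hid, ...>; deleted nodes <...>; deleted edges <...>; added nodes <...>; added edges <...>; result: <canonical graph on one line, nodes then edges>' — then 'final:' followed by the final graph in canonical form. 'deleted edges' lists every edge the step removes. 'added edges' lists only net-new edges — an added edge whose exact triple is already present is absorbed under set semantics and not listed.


step 1: rule r1; match: 0->12, 1->2, 2->3, 3->7; deleted nodes 12; deleted edges (12,2,c); (12,3,c); (12,7,c); added nodes 17, 18, 19, 20, 21, 22, 23; added edges (20,2,c); (20,17,c); (20,19,c); (21,3,c); (21,17,c); (21,18,c); (22,7,c); (22,18,c); (22,19,c); (23,17,c); (23,18,c); (23,19,c); result: nodes: 0:vx, 1:vx, 2:vx, 3:vx, 5:vx, 7:vx, 16:tri, 17:vx, 18:vx, 19:vx, 20:tri, 21:tri, 22:tri, 23:tri edges: (16,0,c); (16,1,c); (16,3,c); (20,2,c); (20,17,c); (20,19,c); (21,3,c); (21,17,c); (21,18,c); (22,7,c); (22,18,c); (22,19,c); (23,17,c); (23,18,c); (23,19,c)
step 2: rule r1; match: 0->16, 1->0, 2->1, 3->3; deleted nodes 16; deleted edges (16,0,c); (16,1,c); (16,3,c); added nodes 24, 25, 26, 27, 28, 29, 30; added edges (27,0,c); (27,24,c); (27,26,c); (28,1,c); (28,24,c); (28,25,c); (29,3,c); (29,25,c); (29,26,c); (30,24,c); (30,25,c); (30,26,c); result: nodes: 0:vx, 1:vx, 2:vx, 3:vx, 5:vx, 7:vx, 17:vx, 18:vx, 19:vx, 20:tri, 21:tri, 22:tri, 23:tri, 24:vx, 25:vx, 26:vx, 27:tri, 28:tri, 29:tri, 30:tri edges: (20,2,c); (20,17,c); (20,19,c); (21,3,c); (21,17,c); (21,18,c); (22,7,c); (22,18,c); (22,19,c); (23,17,c); (23,18,c); (23,19,c); (27,0,c); (27,24,c); (27,26,c); (28,1,c); (28,24,c); (28,25,c); (29,3,c); (29,25,c); (29,26,c); (30,24,c); (30,25,c); (30,26,c)
final:
nodes: 0:vx, 1:vx, 2:vx, 3:vx, 5:vx, 7:vx, 17:vx, 18:vx, 19:vx, 20:tri, 21:tri, 22:tri, 23:tri, 24:vx, 25:vx, 26:vx, 27:tri, 28:tri, 29:tri, 30:tri
edges: (20,2,c); (20,17,c); (20,19,c); (21,3,c); (21,17,c); (21,18,c); (22,7,c); (22,18,c); (22,19,c); (23,17,c); (23,18,c); (23,19,c); (27,0,c); (27,24,c); (27,26,c); (28,1,c); (28,24,c); (28,25,c); (29,3,c); (29,25,c); (29,26,c); (30,24,c); (30,25,c); (30,26,c)


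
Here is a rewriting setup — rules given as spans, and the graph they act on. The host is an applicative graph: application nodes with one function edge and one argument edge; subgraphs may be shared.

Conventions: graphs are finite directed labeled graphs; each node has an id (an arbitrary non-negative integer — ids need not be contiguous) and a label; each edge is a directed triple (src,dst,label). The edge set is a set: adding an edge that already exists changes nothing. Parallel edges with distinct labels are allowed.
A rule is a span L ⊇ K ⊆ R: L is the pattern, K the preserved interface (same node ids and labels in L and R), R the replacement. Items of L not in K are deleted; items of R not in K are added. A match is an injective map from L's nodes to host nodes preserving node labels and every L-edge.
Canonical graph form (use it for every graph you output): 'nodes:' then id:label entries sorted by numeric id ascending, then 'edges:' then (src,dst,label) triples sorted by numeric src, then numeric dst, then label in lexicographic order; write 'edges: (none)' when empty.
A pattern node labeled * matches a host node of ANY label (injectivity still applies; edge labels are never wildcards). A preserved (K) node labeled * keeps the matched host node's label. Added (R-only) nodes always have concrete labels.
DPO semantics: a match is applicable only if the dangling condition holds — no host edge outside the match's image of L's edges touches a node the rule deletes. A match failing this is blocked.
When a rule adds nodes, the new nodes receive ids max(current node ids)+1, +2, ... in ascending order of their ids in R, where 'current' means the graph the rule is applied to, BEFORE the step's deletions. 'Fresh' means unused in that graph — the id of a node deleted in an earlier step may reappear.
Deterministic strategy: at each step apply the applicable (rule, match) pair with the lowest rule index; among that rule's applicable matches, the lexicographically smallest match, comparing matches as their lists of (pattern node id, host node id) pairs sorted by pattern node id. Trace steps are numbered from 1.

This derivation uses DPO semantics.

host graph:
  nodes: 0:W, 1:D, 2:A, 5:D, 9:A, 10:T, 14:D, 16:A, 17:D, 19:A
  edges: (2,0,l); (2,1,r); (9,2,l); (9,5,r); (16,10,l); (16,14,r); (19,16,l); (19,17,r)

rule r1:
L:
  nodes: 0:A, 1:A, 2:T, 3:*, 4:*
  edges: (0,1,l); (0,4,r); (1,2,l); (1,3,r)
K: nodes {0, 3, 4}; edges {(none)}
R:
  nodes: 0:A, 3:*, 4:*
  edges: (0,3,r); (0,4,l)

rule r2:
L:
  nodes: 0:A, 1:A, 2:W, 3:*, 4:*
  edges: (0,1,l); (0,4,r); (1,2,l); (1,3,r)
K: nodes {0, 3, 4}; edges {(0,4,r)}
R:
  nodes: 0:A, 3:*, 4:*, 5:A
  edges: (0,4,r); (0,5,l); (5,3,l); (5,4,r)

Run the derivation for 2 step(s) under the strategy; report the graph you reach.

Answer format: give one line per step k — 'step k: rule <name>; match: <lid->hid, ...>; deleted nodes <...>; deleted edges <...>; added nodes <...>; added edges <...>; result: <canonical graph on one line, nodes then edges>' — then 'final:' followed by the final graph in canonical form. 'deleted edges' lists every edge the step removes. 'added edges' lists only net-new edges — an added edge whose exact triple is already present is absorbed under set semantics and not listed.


step 1: rule r1; match: 0->19, 1->16, 2->10, 3->14, 4->17; deleted nodes 10, 16; deleted edges (16,10,l); (16,14,r); (19,16,l); (19,17,r); added nodes (none); added edges (19,14,r); (19,17,l); result: nodes: 0:W, 1:D, 2:A, 5:D, 9:A, 14:D, 17:D, 19:A edges: (2,0,l); (2,1,r); (9,2,l); (9,5,r); (19,14,r); (19,17,l)
step 2: rule r2; match: 0->9, 1->2, 2->0, 3->1, 4->5; deleted nodes 0, 2; deleted edges (2,0,l); (2,1,r); (9,2,l); added nodes 20; added edges (9,20,l); (20,1,l); (20,5,r); result: nodes: 1:D, 5:D, 9:A, 14:D, 17:D, 19:A, 20:A edges: (9,5,r); (9,20,l); (19,14,r); (19,17,l); (20,1,l); (20,5,r)
final:
nodes: 1:D, 5:D, 9:A, 14:D, 17:D, 19:A, 20:A
edges: (9,5,r); (9,20,l); (19,14,r); (19,17,l); (20,1,l); (20,5,r)


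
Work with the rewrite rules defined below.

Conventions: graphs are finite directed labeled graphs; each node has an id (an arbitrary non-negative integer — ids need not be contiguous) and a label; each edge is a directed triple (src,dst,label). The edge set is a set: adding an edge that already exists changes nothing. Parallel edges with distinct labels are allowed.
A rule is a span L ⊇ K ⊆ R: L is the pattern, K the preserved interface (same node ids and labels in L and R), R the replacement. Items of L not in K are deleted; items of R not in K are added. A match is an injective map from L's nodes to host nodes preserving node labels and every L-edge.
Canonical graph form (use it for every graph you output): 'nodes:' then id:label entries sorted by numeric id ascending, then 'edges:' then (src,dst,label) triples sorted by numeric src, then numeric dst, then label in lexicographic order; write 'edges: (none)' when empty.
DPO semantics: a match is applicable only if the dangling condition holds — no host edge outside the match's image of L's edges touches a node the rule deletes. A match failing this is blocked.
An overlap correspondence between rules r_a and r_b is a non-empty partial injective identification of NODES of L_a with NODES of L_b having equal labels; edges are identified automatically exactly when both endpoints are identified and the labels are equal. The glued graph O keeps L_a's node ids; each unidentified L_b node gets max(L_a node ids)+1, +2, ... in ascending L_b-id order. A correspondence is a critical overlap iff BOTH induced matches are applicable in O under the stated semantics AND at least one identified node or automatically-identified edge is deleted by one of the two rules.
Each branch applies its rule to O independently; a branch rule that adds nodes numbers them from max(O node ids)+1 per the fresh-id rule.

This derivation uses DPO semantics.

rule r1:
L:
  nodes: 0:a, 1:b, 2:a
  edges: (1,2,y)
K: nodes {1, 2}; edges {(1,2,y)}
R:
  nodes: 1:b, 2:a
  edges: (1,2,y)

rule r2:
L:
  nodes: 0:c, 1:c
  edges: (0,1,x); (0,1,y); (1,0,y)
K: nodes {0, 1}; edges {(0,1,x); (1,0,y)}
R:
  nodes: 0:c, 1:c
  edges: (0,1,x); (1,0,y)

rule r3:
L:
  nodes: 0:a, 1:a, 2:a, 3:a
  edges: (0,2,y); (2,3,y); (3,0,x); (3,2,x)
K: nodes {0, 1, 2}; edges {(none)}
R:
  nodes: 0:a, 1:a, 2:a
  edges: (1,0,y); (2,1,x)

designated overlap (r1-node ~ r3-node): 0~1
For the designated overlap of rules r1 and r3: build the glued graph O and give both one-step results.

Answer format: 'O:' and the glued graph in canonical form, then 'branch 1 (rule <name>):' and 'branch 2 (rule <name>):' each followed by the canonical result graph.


O:
nodes: 0:a, 1:b, 2:a, 3:a, 4:a, 5:a
edges: (1,2,y); (3,4,y); (4,5,y); (5,3,x); (5,4,x)
branch 1 (rule r1):
nodes: 1:b, 2:a, 3:a, 4:a, 5:a
edges: (1,2,y); (3,4,y); (4,5,y); (5,3,x); (5,4,x)
branch 2 (rule r3):
nodes: 0:a, 1:b, 2:a, 3:a, 4:a
edges: (0,3,y); (1,2,y); (4,0,x)


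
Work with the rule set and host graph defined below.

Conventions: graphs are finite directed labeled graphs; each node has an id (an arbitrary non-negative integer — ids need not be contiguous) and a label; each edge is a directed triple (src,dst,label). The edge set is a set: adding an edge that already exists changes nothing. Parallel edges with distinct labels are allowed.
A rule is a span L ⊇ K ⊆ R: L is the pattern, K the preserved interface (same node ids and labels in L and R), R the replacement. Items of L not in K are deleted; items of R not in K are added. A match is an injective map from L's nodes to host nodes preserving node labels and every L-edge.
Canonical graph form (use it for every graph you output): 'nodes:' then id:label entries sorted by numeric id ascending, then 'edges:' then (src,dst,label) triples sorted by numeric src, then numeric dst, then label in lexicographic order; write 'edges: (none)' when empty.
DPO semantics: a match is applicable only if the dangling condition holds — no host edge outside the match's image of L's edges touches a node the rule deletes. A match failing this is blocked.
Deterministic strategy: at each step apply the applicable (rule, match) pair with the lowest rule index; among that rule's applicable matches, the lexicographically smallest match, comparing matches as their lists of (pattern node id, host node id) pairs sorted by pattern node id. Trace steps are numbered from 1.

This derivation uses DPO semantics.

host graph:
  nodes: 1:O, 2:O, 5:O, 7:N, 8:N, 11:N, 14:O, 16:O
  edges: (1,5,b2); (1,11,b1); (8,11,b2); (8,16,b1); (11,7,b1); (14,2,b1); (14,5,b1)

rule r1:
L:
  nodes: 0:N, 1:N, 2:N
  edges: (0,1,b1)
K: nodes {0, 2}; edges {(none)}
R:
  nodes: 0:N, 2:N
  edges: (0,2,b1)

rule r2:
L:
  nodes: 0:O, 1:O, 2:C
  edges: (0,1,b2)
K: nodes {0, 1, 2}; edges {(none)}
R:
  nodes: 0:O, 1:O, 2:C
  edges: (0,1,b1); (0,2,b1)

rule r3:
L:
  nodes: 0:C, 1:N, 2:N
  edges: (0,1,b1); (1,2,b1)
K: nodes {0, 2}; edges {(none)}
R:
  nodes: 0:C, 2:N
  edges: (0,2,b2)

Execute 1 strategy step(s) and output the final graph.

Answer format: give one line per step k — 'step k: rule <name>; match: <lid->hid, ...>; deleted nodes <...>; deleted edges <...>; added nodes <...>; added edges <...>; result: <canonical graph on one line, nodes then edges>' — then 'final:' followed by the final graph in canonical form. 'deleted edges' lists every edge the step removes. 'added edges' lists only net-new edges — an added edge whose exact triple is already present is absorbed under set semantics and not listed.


step 1: rule r1; match: 0->11, 1->7, 2->8; deleted nodes 7; deleted edges (11,7,b1); added nodes (none); added edges (11,8,b1); result: nodes: 1:O, 2:O, 5:O, 8:N, 11:N, 14:O, 16:O edges: (1,5,b2); (1,11,b1); (8,11,b2); (8,16,b1); (11,8,b1); (14,2,b1); (14,5,b1)
final:
nodes: 1:O, 2:O, 5:O, 8:N, 11:N, 14:O, 16:O
edges: (1,5,b2); (1,11,b1); (8,11,b2); (8,16,b1); (11,8,b1); (14,2,b1); (14,5,b1)


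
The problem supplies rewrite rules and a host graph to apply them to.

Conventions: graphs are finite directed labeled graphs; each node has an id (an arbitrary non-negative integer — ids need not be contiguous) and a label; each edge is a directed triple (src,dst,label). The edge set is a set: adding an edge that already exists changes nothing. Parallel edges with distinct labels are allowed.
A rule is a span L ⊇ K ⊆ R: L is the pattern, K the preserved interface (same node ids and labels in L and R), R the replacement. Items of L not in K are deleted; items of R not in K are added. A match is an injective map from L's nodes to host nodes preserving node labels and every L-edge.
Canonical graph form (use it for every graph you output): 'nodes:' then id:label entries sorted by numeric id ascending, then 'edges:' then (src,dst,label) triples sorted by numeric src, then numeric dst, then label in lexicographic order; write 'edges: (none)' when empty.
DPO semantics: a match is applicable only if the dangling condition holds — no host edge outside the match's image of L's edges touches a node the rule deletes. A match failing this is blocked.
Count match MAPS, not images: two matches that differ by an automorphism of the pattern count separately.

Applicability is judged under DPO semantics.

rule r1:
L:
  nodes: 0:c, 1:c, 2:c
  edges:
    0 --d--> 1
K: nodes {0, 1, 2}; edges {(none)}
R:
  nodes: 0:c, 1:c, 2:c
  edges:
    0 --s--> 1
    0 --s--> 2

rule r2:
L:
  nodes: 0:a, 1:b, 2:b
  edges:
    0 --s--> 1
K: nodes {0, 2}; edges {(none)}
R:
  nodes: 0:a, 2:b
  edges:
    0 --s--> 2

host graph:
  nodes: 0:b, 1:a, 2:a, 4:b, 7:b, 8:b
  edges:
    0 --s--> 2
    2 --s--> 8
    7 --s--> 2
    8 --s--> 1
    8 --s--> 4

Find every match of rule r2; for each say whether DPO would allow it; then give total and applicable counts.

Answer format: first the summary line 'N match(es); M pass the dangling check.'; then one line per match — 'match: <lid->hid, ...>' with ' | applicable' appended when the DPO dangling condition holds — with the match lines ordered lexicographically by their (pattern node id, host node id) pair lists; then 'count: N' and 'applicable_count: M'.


3 match(es); 0 pass the dangling check.
match: 0->2, 1->8, 2->0
match: 0->2, 1->8, 2->4
match: 0->2, 1->8, 2->7
count: 3
applicable_count: 0
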